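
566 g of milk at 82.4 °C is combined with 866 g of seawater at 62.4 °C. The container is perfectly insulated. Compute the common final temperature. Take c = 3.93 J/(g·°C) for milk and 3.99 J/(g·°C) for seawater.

Let T be the final temperature. ΣQ_i = 0:
566*3.93*(T − 82.4) + 866*3.99*(T − 62.4) = 0
2224.4(T − 82.4) + 3455.3(T − 62.4) = 0
5679.7 T = 398902
T = 398902 / 5679.7 = 70.2 °C

T_f ≈ 70.2 °C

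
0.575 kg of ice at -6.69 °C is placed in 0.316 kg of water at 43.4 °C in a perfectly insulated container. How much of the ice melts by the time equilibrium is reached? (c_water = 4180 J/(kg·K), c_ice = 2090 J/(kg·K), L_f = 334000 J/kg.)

Cooling the water to 0 °C releases 0.316·4180·43.4 = 57326 J.
Warming the ice to 0 °C takes 0.575·2090·6.69 = 8039.7 J, leaving 49286 J for melting.
Melting all 0.575 kg of ice would need 0.575·334000 = 192050 J.
That's not enough to melt it all — equilibrium is at 0 °C with ice remaining.
Mass melted = 49286/334000 ≈ 0.1476 kg.

m_melted ≈ 0.148 kg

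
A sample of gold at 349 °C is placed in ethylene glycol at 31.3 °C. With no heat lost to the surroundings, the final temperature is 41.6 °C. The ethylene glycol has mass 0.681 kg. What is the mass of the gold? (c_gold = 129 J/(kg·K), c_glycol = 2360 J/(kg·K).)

m ≈ 0.417 kg

Taking heat into each body as positive, Σ m c ΔT = 0:
m·129·(41.6 − 349) + 0.681·2360·(41.6 − 31.3) = 0
-39655 m = -16554
m = -16554/-39655 ≈ 0.4174 kg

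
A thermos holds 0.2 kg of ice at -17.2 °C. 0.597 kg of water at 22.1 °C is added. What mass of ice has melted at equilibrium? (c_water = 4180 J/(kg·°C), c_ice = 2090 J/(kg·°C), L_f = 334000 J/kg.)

m_melted ≈ 0.144 kg

Heat available from the water dropping to 0 °C: 0.597×4180×22.1 = 55150 J.
Warming the ice to 0 °C takes 0.2×2090×17.2 = 7189.6 J, leaving 47960 J for melting.
Fully melting the ice requires m_ice L_f = 0.2×334000 = 66800 J.
That's not enough to melt it all — equilibrium is at 0 °C with ice remaining.
m_melt = 47960 / L_f = 0.1436 kg.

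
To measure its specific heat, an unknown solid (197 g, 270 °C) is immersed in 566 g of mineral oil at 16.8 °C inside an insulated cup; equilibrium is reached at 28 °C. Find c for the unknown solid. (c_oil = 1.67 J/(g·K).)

Heat lost by the unknown solid = heat gained by the oil:
197×c×(270 − 28) = 566×1.67×(28 − 16.8)
47674 c = 10586  ⇒  c ≈ 0.2221 J/(g·K)

c ≈ 0.222 J/(g·K)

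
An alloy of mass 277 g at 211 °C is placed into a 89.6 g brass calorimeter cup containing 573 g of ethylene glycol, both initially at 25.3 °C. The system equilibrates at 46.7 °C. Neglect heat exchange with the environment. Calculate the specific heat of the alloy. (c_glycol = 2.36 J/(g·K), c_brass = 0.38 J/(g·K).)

Energy conservation, ΣQ = 0:
277·c·(46.7 − 211) + 573·2.36·(46.7 − 25.3) + 89.6·0.38·(46.7 − 25.3) = 0
-45511 c = -29667
c = -29667/-45511 ≈ 0.6519 J/(g·K)

c ≈ 0.652 J/(g·K)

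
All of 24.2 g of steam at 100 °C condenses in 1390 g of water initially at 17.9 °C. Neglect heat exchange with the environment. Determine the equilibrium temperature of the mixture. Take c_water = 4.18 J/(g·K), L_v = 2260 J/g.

Conservation of energy gives ΣQ = 0:
condense steam: −24.2·2260 = −54692
  condensed water 100 °C→T: 101.16(T − 100)
  water warms: 1390·4.18·(T − 17.9) = 5810.2(T − 17.9)
5911.4 T = 54692 + 10116 + 104003 = 168810
T ≈ 28.56 °C, under the boiling point, so the assumption holds.

T_f ≈ 28.6 °C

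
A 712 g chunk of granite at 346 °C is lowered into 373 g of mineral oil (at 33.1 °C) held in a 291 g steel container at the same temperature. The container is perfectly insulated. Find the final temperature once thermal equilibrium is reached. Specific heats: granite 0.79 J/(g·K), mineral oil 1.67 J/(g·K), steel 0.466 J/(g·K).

T_f ≈ 166.3 °C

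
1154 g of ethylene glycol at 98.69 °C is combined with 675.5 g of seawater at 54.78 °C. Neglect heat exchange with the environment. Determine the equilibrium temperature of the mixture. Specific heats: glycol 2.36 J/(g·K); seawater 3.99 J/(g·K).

Let T be the final temperature. ΣQ_i = 0:
1154×2.36×(T − 98.69) + 675.5×3.99×(T − 54.78) = 0
(2723.4 + 2695.2) T = 2723.4×98.69 + 2695.2×54.78
T = 416422 / 5418.7 = 76.8 °C

T_f ≈ 76.8 °C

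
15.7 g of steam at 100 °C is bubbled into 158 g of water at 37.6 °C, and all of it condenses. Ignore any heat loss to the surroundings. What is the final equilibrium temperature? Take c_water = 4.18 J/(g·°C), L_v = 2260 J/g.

T_f ≈ 92.1 °C

Sum of m c ΔT and latent-heat terms is zero:
steam→water at 100 °C releases m L_v = 15.7×2260 = 35482
  condensed water 100 °C→T: 65.63(T − 100)
  original water: 660.44(T − 37.6)
726.07 T = 35482 + 6562.6 + 24833 = 66877
T ≈ 92.11 °C, under the boiling point, so the assumption holds.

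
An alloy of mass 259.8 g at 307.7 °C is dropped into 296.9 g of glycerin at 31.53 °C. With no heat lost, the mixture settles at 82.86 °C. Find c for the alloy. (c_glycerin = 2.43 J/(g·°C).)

Taking heat into each body as positive, Σ m c ΔT = 0:
259.8·c·(82.86 − 307.7) + 296.9·2.43·(82.86 − 31.53) = 0
-58413 c = -37033
c = -37033/-58413 ≈ 0.634 J/(g·°C)

c ≈ 0.634 J/(g·°C)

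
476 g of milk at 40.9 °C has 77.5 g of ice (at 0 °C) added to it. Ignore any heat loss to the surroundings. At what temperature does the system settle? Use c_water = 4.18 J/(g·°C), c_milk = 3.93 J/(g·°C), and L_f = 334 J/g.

T_f ≈ 23.1 °C

Sum of m c ΔT and latent-heat terms is zero:
fusion: m_ice L_f = 77.5×334 = 25885
  warm the meltwater: 323.95 T
  milk: 1870.7(T − 40.9)
2194.6 T = 76511 − 25885 = 50626
T ≈ 23.07 °C — above 0 °C, consistent with complete melting.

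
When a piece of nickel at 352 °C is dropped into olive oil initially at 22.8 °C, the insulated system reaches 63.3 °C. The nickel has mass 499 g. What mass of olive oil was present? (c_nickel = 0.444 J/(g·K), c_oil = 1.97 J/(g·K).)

Taking heat into each body as positive, Σ m c ΔT = 0:
499·0.444·(63.3 − 352) + m·1.97·(63.3 − 22.8) = 0
79.78 m = 63963
m = 63963/79.78 ≈ 801.7 g

m ≈ 802 g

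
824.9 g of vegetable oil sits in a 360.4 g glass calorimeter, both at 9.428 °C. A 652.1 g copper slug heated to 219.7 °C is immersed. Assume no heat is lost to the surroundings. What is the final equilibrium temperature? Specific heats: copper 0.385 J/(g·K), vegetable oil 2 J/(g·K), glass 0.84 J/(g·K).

T_f ≈ 33.4 °C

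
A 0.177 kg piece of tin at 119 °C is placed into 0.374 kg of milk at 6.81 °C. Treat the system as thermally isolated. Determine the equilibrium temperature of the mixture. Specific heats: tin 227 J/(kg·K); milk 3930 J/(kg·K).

T_f ≈ 9.8 °C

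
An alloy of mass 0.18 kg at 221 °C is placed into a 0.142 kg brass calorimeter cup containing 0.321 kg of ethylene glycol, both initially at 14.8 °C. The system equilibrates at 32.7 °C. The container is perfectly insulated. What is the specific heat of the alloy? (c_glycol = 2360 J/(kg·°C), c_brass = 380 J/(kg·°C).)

Taking heat into each body as positive, Σ m c ΔT = 0:
0.18·c·(32.7 − 221) + 0.321·2360·(32.7 − 14.8) + 0.142·380·(32.7 − 14.8) = 0
-33.89 c = -14526
c = -14526/-33.89 ≈ 428.6 J/(kg·°C)

c ≈ 429 J/(kg·°C)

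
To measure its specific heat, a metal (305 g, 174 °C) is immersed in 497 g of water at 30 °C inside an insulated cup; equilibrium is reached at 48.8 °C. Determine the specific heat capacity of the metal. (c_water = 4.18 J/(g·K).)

c ≈ 1.02 J/(g·K)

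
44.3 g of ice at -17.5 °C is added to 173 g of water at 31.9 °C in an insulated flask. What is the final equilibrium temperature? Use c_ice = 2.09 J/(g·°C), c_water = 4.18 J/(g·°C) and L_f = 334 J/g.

Taking heat into each body as positive, Σ m c ΔT = 0:
ice -17.5→0 °C: 44.3·2.09·17.5 = 1620.3; latent heat to melt: 44.3·334 = 14796; meltwater 0→T: 44.3·4.18·T = 185.17 T; water cools: 173·4.18·(T − 31.9) = 723.14(T − 31.9)
908.31 T = 23068 − 16416 = 6651.7
T ≈ 7.32 °C. Since T > 0 °C, the all-ice-melts assumption holds.

T_f ≈ 7.3 °C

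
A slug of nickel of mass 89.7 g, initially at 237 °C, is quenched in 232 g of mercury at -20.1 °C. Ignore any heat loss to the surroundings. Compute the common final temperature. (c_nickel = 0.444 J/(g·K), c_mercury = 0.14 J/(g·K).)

T_f is the heat-capacity-weighted average of the initial temperatures:
T_f = (39.83·237 + 32.48·(-20.1)) / (39.83 + 32.48)
    = 8786.1 / 72.31 ≈ 121.51 °C

T_f ≈ 121.5 °C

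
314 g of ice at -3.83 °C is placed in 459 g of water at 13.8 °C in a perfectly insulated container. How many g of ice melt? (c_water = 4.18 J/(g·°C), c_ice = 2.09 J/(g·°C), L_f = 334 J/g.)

Cooling the water to 0 °C releases 459×4.18×13.8 = 26477 J.
Of that, 314×2.09×3.83 = 2513.5 J goes to bring the ice to 0 °C, leaving 23963 J.
Melting all 314 g of ice would need 314×334 = 104876 J.
Since 23963 < 104876 J, not all the ice melts; equilibrium is at 0 °C.
Mass melted = 23963/334 ≈ 71.75 g.

m_melted ≈ 71.7 g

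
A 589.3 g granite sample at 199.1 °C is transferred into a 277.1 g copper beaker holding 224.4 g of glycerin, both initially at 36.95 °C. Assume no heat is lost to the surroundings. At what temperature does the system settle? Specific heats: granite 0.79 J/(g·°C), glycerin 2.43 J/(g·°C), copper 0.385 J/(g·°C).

Let T be the final temperature. ΣQ_i = 0:
589.3·0.79·(T − 199.1) + 224.4·2.43·(T − 36.95) + 277.1·0.385·(T − 36.95) = 0
465.55(T − 199.1) + 545.29(T − 36.95) + 106.68(T − 36.95) = 0
(465.55 + 545.29 + 106.68) T = 465.55·199.1 + 545.29·36.95 + 106.68·36.95
T = 116781/1117.5 ≈ 104.50 °C

T_f ≈ 104.5 °C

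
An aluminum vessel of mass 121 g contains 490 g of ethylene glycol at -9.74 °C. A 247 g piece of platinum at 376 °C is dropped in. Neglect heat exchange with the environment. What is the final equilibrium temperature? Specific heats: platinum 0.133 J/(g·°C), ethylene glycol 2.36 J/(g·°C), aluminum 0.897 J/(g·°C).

T_f ≈ 0.0 °C

Taking heat into each body as positive, Σ m c ΔT = 0:
247·0.133·(T − 376) + 490·2.36·(T − (-9.74)) + 121·0.897·(T − (-9.74)) = 0
1297.8 T = 31.49
T = 31.49 / 1297.8 = 0.0243 °C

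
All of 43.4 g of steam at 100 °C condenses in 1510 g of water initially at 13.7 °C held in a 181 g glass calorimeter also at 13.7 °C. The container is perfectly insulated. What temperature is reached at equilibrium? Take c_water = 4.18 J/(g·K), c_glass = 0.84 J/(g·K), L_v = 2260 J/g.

T_f ≈ 30.8 °C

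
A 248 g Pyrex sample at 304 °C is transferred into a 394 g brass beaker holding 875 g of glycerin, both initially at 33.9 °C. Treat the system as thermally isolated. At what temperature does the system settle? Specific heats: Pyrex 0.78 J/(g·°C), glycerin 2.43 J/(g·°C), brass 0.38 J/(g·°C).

T_f ≈ 55.1 °C

Taking heat into each body as positive, Σ m c ΔT = 0:
248*0.78*(T − 304) + 875*2.43*(T − 33.9) + 394*0.38*(T − 33.9) = 0
193.44(T − 304) + 2126.2(T − 33.9) + 149.72(T − 33.9) = 0
2469.4 T = 135961
T ≈ 55.06 °C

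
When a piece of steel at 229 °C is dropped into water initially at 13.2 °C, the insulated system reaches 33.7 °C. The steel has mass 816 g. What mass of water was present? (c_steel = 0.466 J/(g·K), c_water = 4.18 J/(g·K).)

m ≈ 867 g

Conservation of energy gives ΣQ = 0:
816×0.466×(33.7 − 229) + m×4.18×(33.7 − 13.2) = 0
85.69 m = 74264
m = 74264/85.69 ≈ 866.7 g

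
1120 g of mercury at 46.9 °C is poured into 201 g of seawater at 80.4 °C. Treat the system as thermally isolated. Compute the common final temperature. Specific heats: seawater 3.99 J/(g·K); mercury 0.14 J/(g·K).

T_f ≈ 74.9 °C

|Q_seawater| = |Q_mercury|:
201×3.99×(80.4 − T) = 1120×0.14×(T − 46.9)
801.99(80.4 − T) = 156.8(T − 46.9)
958.79 T = 71834  ⇒  T ≈ 74.92 °C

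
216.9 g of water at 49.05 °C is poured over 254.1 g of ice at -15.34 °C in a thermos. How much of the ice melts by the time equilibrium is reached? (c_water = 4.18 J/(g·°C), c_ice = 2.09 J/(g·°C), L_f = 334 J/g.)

Cooling the water to 0 °C releases 216.9·4.18·49.05 = 44471 J.
Of that, 254.1·2.09·15.34 = 8146.6 J goes to bring the ice to 0 °C, leaving 36324 J.
Melting all 254.1 g of ice would need 254.1·334 = 84869 J.
Since 36324 < 84869 J, not all the ice melts; equilibrium is at 0 °C.
m_melted·334 = 36324  ⇒  m_melted ≈ 108.8 g.

m_melted ≈ 109 g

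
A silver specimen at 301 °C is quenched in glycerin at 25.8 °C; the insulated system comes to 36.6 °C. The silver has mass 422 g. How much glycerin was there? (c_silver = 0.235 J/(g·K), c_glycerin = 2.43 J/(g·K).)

m ≈ 999 g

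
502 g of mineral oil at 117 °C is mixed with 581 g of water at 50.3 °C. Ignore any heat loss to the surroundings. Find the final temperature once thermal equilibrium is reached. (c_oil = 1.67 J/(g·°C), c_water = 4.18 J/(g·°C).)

T_f ≈ 67.4 °C

Set heat shed by the hot body equal to heat absorbed by the cold body:
502×1.67×(117 − T) = 581×4.18×(T − 50.3)
838.34(117 − T) = 2428.6(T − 50.3)
3266.9 T = 220243  ⇒  T ≈ 67.42 °C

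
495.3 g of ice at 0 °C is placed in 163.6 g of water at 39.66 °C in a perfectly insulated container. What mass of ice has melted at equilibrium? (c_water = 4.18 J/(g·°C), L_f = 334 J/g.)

m_melted ≈ 81.2 g

Heat available from the water dropping to 0 °C: 163.6×4.18×39.66 = 27121 J.
Melting all 495.3 g of ice would need 495.3×334 = 165430 J.
Since 27121 < 165430 J, not all the ice melts; equilibrium is at 0 °C.
m_melted×334 = 27121  ⇒  m_melted ≈ 81.2 g.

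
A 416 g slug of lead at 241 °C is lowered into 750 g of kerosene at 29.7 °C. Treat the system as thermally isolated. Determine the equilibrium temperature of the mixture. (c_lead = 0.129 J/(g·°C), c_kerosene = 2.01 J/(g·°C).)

T_f ≈ 37.0 °C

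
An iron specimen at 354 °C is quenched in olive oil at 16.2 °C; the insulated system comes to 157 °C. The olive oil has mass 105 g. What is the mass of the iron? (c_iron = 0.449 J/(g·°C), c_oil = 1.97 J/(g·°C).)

m ≈ 329 g

|Q_iron| = |Q_oil|:
m×0.449×(354 − 157) = 105×1.97×(157 − 16.2)
88.45 m = 29124  ⇒  m ≈ 329.3 g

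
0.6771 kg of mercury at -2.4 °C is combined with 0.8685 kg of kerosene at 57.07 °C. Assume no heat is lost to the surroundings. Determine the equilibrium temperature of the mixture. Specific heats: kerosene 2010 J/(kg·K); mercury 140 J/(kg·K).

T_f = Σ m_i c_i T_i / Σ m_i c_i:
T_f = (1745.7*57.07 + 94.79*(-2.4)) / (1745.7 + 94.79)
    = 99399 / 1840.5 ≈ 54.01 °C

T_f ≈ 54.0 °C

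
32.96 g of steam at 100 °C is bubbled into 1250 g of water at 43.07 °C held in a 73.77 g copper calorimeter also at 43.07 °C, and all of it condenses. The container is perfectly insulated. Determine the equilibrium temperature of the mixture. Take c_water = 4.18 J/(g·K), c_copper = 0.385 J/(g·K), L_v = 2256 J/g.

Setting the total heat transfer to zero:
condense steam: −32.96×2256 = −74358; condensate cools 100→T: 32.96×4.18×(T − 100) = 137.77(T − 100); original water: 5225(T − 43.07); copper cup: 73.77×0.385×(T − 43.07) = 28.4(T − 43.07)
5391.2 T = 74358 + 13777 + 226264 = 314399
T ≈ 58.32 °C, under the boiling point, so the assumption holds.

T_f ≈ 58.3 °C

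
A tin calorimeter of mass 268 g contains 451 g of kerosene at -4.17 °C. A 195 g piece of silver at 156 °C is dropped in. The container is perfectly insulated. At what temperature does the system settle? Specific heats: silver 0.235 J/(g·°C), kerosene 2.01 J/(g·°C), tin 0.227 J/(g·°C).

Let T be the final temperature. ΣQ_i = 0:
195*0.235*(T − 156) + 451*2.01*(T − (-4.17)) + 268*0.227*(T − (-4.17)) = 0
45.82(T − 156) + 906.51(T − (-4.17)) + 60.84(T − (-4.17)) = 0
(45.82 + 906.51 + 60.84) T = 45.82*156 + 906.51*(-4.17) + 60.84*(-4.17)
T = 3114.9 / 1013.2 = 3.07 °C

T_f ≈ 3.1 °C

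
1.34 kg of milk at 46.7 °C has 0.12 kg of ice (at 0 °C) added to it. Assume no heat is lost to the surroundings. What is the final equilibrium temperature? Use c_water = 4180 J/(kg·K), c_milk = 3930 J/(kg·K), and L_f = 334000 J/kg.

T_f ≈ 35.7 °C

Net heat exchanged in the isolated system is zero:
fusion: m_ice L_f = 0.12·334000 = 40080; meltwater 0→T: 0.12·4180·T = 501.6 T; milk: 5266.2(T − 46.7)
5767.8 T = 245932 − 40080 = 205852
T ≈ 35.69 °C. Since T > 0 °C, the all-ice-melts assumption holds.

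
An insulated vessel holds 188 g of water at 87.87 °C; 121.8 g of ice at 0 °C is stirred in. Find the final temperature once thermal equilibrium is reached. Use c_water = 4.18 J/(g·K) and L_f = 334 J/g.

Let T be the final temperature. ΣQ_i = 0:
latent heat to melt: 121.8·334 = 40681; warm the meltwater: 509.12 T; water: 785.84(T − 87.87)
1295 T = 69052 − 40681 = 28371
T ≈ 21.91 °C (positive, so assuming full melt was valid).

T_f ≈ 21.9 °C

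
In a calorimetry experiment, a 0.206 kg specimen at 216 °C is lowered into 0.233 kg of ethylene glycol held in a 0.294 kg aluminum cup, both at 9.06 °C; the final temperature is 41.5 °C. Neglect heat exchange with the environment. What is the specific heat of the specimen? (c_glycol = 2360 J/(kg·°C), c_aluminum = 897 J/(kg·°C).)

Taking heat into each body as positive, Σ m c ΔT = 0:
0.206·c·(41.5 − 216) + 0.233·2360·(41.5 − 9.06) + 0.294·897·(41.5 − 9.06) = 0
-35.95 c = -26393
c = -26393/-35.95 ≈ 734.2 J/(kg·°C)

c ≈ 734 J/(kg·°C)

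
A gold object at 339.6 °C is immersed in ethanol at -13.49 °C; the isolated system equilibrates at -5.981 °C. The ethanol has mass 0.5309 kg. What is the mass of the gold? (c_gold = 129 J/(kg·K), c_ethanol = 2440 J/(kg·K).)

m ≈ 0.218 kg

|Q_gold| = |Q_ethanol|:
m×129×(339.6 − -5.981) = 0.5309×2440×(-5.981 − (-13.49))
44580 m = 9727.1  ⇒  m ≈ 0.2182 kg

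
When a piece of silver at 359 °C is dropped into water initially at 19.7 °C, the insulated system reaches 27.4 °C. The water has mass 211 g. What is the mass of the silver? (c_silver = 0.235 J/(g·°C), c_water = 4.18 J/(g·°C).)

m ≈ 87.1 g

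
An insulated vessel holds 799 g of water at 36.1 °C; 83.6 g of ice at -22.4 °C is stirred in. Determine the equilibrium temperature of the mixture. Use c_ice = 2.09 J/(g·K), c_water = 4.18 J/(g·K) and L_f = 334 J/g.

Conservation of energy gives ΣQ = 0:
warm ice to 0 °C: 83.6·2.09·(0 − (-22.4)) = 3913.8
  melt ice: 83.6·334 = 27922
  meltwater 0→T: 83.6·4.18·T = 349.45 T
  water cools: 799·4.18·(T − 36.1) = 3339.8(T − 36.1)
3689.3 T = 120568 − 31836 = 88731
T ≈ 24.05 °C. Since T > 0 °C, the all-ice-melts assumption holds.

T_f ≈ 24.1 °C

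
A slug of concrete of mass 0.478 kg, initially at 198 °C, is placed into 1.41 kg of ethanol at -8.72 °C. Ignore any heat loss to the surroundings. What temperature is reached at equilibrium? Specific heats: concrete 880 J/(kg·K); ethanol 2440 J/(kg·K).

Setting the total heat transfer to zero:
0.478×880×(T − 198) + 1.41×2440×(T − (-8.72)) = 0
420.64(T − 198) + 3440.4(T − (-8.72)) = 0
3861 T = 53286
T = 53286 / 3861 = 13.8 °C

T_f ≈ 13.8 °C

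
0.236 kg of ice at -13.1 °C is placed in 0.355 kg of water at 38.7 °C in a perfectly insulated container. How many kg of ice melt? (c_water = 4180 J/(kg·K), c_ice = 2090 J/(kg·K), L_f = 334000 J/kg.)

m_melted ≈ 0.153 kg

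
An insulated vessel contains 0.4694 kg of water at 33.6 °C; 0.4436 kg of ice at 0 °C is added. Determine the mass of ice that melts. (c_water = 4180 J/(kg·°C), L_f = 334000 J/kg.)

Cooling the water to 0 °C releases 0.4694×4180×33.6 = 65926 J.
To melt every bit of ice: 0.4436×334000 = 148162 J.
Since 65926 < 148162 J, not all the ice melts; equilibrium is at 0 °C.
Mass melted = 65926/334000 ≈ 0.1974 kg.

m_melted ≈ 0.197 kg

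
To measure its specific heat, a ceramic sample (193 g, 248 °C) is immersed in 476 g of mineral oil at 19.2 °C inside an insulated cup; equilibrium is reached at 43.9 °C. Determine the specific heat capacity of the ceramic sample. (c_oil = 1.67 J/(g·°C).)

c ≈ 0.498 J/(g·°C)

Setting the total heat transfer to zero:
193·c·(43.9 − 248) + 476·1.67·(43.9 − 19.2) = 0
-39391 c = -19635
c = -19635/-39391 ≈ 0.4984 J/(g·°C)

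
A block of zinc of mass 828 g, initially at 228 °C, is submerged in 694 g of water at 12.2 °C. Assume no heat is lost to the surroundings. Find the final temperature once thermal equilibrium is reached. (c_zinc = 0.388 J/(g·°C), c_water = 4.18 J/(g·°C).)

Energy conservation, ΣQ = 0:
828*0.388*(T − 228) + 694*4.18*(T − 12.2) = 0
321.26(T − 228) + 2900.9(T − 12.2) = 0
(321.26 + 2900.9) T = 321.26*228 + 2900.9*12.2
T ≈ 33.72 °C

T_f ≈ 33.7 °C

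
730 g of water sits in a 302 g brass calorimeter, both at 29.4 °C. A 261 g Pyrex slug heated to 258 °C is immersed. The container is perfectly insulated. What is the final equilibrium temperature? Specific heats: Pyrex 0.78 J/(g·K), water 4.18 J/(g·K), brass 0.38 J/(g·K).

T_f ≈ 43.2 °C

T_f is the heat-capacity-weighted average of the initial temperatures:
T_f = (203.58×258 + 3051.4×29.4 + 114.76×29.4) / (203.58 + 3051.4 + 114.76)
    = 145609 / 3369.7 ≈ 43.21 °C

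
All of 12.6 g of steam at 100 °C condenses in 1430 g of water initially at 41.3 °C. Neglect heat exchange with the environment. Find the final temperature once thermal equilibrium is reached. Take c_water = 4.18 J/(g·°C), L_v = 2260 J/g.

Energy conservation, ΣQ = 0:
steam→water at 100 °C releases m L_v = 12.6·2260 = 28476
  condensed water 100 °C→T: 52.67(T − 100)
  original water: 5977.4(T − 41.3)
6030.1 T = 28476 + 5266.8 + 246867 = 280609
T ≈ 46.54 °C (< 100 °C, so full condensation is consistent).

T_f ≈ 46.5 °C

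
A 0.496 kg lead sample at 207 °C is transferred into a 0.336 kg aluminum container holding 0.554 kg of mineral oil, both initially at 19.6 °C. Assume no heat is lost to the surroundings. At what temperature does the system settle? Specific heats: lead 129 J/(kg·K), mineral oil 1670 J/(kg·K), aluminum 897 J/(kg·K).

T_f ≈ 28.9 °C

Conservation of energy gives ΣQ = 0:
0.496×129×(T − 207) + 0.554×1670×(T − 19.6) + 0.336×897×(T − 19.6) = 0
63.98(T − 207) + 925.18(T − 19.6) + 301.39(T − 19.6) = 0
1290.6 T = 37285
T ≈ 28.89 °C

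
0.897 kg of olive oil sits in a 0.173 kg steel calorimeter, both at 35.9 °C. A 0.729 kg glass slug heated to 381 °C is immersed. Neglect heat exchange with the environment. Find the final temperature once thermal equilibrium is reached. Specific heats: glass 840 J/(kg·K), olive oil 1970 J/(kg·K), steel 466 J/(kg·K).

Let T be the final temperature. ΣQ_i = 0:
0.729*840*(T − 381) + 0.897*1970*(T − 35.9) + 0.173*466*(T − 35.9) = 0
612.36(T − 381) + 1767.1(T − 35.9) + 80.62(T − 35.9) = 0
(612.36 + 1767.1 + 80.62) T = 612.36*381 + 1767.1*35.9 + 80.62*35.9
T ≈ 121.80 °C

T_f ≈ 121.8 °C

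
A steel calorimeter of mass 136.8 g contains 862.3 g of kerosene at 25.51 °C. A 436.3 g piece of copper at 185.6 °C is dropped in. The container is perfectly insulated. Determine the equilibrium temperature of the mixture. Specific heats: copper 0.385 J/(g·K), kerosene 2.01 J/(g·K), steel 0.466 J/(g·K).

T_f ≈ 39.2 °C

Setting the total heat transfer to zero:
436.3·0.385·(T − 185.6) + 862.3·2.01·(T − 25.51) + 136.8·0.466·(T − 25.51) = 0
1964.9 T = 77017
T ≈ 39.20 °C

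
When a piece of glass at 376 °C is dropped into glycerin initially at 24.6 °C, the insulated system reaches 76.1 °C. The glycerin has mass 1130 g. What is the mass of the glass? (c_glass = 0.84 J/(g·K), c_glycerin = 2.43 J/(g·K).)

Heat lost by the glass = heat gained by the glycerin:
m·0.84·(376 − 76.1) = 1130·2.43·(76.1 − 24.6)
251.92 m = 141414  ⇒  m ≈ 561.4 g

m ≈ 561 g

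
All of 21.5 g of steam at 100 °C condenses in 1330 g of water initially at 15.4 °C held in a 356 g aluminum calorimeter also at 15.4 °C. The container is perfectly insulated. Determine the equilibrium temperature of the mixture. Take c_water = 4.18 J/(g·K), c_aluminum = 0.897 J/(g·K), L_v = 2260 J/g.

T_f ≈ 24.8 °C

Conservation of energy gives ΣQ = 0:
steam→water at 100 °C releases m L_v = 21.5·2260 = 48590; condensed water 100 °C→T: 89.87(T − 100); original water: 5559.4(T − 15.4); aluminum cup: 356·0.897·(T − 15.4) = 319.33(T − 15.4)
5968.6 T = 48590 + 8987 + 90532 = 148109
T ≈ 24.81 °C, under the boiling point, so the assumption holds.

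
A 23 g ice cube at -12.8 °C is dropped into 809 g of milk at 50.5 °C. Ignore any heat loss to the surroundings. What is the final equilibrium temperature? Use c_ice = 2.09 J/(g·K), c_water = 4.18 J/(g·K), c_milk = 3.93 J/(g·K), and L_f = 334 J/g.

T_f ≈ 46.5 °C

Energy conservation, ΣQ = 0:
warm ice to 0 °C: 23×2.09×(0 − (-12.8)) = 615.3
  latent heat to melt: 23×334 = 7682
  meltwater 0→T: 23×4.18×T = 96.14 T
  milk: 3179.4(T − 50.5)
3275.5 T = 160558 − 8297.3 = 152261
T ≈ 46.48 °C (positive, so assuming full melt was valid).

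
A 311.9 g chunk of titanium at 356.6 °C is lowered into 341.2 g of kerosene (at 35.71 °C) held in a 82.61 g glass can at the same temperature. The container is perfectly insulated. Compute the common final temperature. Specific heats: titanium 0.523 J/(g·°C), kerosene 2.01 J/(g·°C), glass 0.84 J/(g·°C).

T_f ≈ 92.7 °C

Energy conservation, ΣQ = 0:
311.9·0.523·(T − 356.6) + 341.2·2.01·(T − 35.71) + 82.61·0.84·(T − 35.71) = 0
163.12(T − 356.6) + 685.81(T − 35.71) + 69.39(T − 35.71) = 0
918.33 T = 85138
T = 85138/918.33 ≈ 92.71 °C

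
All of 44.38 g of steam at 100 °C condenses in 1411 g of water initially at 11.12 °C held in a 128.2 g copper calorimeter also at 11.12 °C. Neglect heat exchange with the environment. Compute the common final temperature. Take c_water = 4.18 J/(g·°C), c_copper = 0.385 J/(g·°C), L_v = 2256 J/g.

T_f ≈ 30.1 °C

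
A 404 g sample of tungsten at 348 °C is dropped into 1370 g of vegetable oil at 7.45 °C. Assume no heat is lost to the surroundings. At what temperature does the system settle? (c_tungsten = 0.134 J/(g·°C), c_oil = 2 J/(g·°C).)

Net heat exchanged in the isolated system is zero:
404*0.134*(T − 348) + 1370*2*(T − 7.45) = 0
54.14(T − 348) + 2740(T − 7.45) = 0
(54.14 + 2740) T = 54.14*348 + 2740*7.45
T ≈ 14.05 °C

T_f ≈ 14.0 °C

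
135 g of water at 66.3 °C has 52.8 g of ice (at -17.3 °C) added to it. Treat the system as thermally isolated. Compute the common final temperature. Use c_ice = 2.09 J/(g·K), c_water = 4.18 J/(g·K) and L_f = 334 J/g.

Sum of m c ΔT and latent-heat terms is zero:
ice -17.3→0 °C: 52.8·2.09·17.3 = 1909.1; latent heat to melt: 52.8·334 = 17635; meltwater 0→T: 52.8·4.18·T = 220.7 T; water cools: 135·4.18·(T − 66.3) = 564.3(T − 66.3)
785 T = 37413 − 19544 = 17869
T ≈ 22.76 °C — above 0 °C, consistent with complete melting.

T_f ≈ 22.8 °C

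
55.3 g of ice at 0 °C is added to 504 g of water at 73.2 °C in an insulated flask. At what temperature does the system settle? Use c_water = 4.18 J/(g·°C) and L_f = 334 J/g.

T_f ≈ 58.1 °C

Heat gained plus heat lost sum to zero:
latent heat to melt: 55.3·334 = 18470; meltwater 0→T: 55.3·4.18·T = 231.15 T; water: 2106.7(T − 73.2)
2337.9 T = 154212 − 18470 = 135742
T ≈ 58.06 °C. Since T > 0 °C, the all-ice-melts assumption holds.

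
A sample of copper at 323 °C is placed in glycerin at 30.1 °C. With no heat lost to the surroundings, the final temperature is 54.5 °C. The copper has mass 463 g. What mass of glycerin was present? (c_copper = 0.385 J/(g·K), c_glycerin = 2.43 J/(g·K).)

|Q_copper| = |Q_glycerin|:
463·0.385·(323 − 54.5) = m·2.43·(54.5 − 30.1)
59.29 m = 47861  ⇒  m ≈ 807.2 g

m ≈ 807 g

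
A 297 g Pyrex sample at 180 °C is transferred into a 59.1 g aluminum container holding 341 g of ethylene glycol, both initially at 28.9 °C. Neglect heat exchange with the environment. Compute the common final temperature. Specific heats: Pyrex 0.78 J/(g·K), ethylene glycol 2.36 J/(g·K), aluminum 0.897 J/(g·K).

T_f ≈ 61.0 °C

Let T be the final temperature. ΣQ_i = 0:
297*0.78*(T − 180) + 341*2.36*(T − 28.9) + 59.1*0.897*(T − 28.9) = 0
231.66(T − 180) + 804.76(T − 28.9) + 53.01(T − 28.9) = 0
(231.66 + 804.76 + 53.01) T = 231.66*180 + 804.76*28.9 + 53.01*28.9
T = 66488 / 1089.4 = 61 °C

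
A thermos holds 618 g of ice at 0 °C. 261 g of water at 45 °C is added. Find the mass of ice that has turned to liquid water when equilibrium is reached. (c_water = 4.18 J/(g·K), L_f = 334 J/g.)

m_melted ≈ 147 g

Water can give up m c ΔT = 261×4.18×45 = 49094 J before reaching 0 °C.
Melting all 618 g of ice would need 618×334 = 206412 J.
That's not enough to melt it all — equilibrium is at 0 °C with ice remaining.
m_melt = 49094 / L_f = 147 g.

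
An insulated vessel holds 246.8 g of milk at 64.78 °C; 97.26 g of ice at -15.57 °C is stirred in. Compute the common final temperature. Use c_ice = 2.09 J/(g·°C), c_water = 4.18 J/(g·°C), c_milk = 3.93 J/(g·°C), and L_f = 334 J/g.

T_f ≈ 19.7 °C

Conservation of energy gives ΣQ = 0:
warm ice to 0 °C: 97.26×2.09×(0 − (-15.57)) = 3165
  melt ice: 97.26×334 = 32485
  meltwater 0→T: 97.26×4.18×T = 406.55 T
  milk cools: 246.8×3.93×(T − 64.78) = 969.92(T − 64.78)
1376.5 T = 62832 − 35650 = 27182
T ≈ 19.75 °C. Since T > 0 °C, the all-ice-melts assumption holds.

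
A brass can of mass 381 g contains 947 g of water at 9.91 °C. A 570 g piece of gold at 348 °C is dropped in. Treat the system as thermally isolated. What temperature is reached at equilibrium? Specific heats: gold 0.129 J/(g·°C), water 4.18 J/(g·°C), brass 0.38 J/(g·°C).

Heat gained plus heat lost sum to zero:
570×0.129×(T − 348) + 947×4.18×(T − 9.91) + 381×0.38×(T − 9.91) = 0
(73.53 + 3958.5 + 144.78) T = 73.53×348 + 3958.5×9.91 + 144.78×9.91
T ≈ 15.86 °C

T_f ≈ 15.9 °C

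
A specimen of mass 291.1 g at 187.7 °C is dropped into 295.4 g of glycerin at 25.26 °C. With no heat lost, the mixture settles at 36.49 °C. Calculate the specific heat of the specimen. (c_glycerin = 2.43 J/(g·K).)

c ≈ 0.183 J/(g·K)

Heat gained plus heat lost sum to zero:
291.1×c×(36.49 − 187.7) + 295.4×2.43×(36.49 − 25.26) = 0
-44017 c = -8061.1
c = -8061.1/-44017 ≈ 0.1831 J/(g·K)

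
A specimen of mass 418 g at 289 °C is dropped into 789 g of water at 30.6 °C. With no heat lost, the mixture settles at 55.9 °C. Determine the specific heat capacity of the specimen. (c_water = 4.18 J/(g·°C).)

c ≈ 0.856 J/(g·°C)

m_s c (T_s − T_f) = m_water c_water (T_f − T_0):
418·c·(289 − 55.9) = 789·4.18·(55.9 − 30.6)
97436 c = 83440  ⇒  c ≈ 0.8564 J/(g·°C)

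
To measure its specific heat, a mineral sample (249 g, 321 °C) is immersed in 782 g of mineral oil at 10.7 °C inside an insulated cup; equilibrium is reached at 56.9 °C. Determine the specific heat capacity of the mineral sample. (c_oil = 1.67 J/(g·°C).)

Heat gained plus heat lost sum to zero:
249·c·(56.9 − 321) + 782·1.67·(56.9 − 10.7) = 0
-65761 c = -60334
c = -60334/-65761 ≈ 0.9175 J/(g·°C)

c ≈ 0.917 J/(g·°C)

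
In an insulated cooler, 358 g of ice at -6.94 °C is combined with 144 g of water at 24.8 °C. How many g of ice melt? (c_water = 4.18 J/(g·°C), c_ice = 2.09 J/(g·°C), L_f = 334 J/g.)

m_melted ≈ 29.1 g

Heat available from the water dropping to 0 °C: 144×4.18×24.8 = 14928 J.
Warming the ice to 0 °C takes 358×2.09×6.94 = 5192.6 J, leaving 9735 J for melting.
To melt every bit of ice: 358×334 = 119572 J.
Since 9735 < 119572 J, not all the ice melts; equilibrium is at 0 °C.
Mass melted = 9735/334 ≈ 29.15 g.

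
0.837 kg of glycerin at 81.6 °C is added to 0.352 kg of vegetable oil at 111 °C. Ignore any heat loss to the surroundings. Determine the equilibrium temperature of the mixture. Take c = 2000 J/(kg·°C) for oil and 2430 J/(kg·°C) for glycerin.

T_f = Σ m_i c_i T_i / Σ m_i c_i:
T_f = (704*111 + 2033.9*81.6) / (704 + 2033.9)
    = 244111 / 2737.9 ≈ 89.16 °C

T_f ≈ 89.2 °C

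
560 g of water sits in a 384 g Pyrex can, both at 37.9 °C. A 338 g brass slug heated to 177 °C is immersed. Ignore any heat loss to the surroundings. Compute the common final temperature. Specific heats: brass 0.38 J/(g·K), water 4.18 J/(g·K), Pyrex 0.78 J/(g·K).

T_f ≈ 44.4 °C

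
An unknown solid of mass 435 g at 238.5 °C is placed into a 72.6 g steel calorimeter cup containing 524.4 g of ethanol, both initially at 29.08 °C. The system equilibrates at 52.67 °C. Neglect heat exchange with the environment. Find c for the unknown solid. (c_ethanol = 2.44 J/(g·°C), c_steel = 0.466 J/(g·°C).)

c ≈ 0.383 J/(g·°C)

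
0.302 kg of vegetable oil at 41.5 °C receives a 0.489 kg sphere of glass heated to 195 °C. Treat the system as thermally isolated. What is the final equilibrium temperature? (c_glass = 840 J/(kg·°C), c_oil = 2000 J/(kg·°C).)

T_f ≈ 103.6 °C

With ΣQ=0 the equilibrium temperature is the m·c-weighted mean:
T_f = (410.76*195 + 604*41.5) / (410.76 + 604)
    = 105164 / 1014.8 ≈ 103.63 °C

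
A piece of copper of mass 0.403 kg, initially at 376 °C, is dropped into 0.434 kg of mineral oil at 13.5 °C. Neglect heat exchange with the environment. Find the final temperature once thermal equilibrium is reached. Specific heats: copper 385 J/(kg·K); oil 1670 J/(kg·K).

With ΣQ=0 the equilibrium temperature is the m·c-weighted mean:
T_f = (155.16×376 + 724.78×13.5) / (155.16 + 724.78)
    = 68123 / 879.93 ≈ 77.42 °C

T_f ≈ 77.4 °C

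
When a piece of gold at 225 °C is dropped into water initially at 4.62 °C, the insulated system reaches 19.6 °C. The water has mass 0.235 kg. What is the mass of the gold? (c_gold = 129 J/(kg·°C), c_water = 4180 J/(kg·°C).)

m ≈ 0.555 kg

|Q_gold| = |Q_water|:
m×129×(225 − 19.6) = 0.235×4180×(19.6 − 4.62)
26497 m = 14715  ⇒  m ≈ 0.5553 kg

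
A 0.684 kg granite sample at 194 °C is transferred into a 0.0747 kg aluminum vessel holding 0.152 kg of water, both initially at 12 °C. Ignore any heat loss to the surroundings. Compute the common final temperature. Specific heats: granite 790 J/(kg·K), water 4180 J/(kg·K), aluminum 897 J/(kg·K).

T_f ≈ 91.1 °C

Conservation of energy gives ΣQ = 0:
0.684*790*(T − 194) + 0.152*4180*(T − 12) + 0.0747*897*(T − 12) = 0
1242.7 T = 113258
T = 113258 / 1242.7 = 91.1 °C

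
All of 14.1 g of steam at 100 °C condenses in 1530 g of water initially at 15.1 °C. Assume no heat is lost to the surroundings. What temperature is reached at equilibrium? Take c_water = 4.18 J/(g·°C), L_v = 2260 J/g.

T_f ≈ 20.8 °C

Let T be the final temperature. ΣQ_i = 0:
latent heat released on condensation: 14.1·2260 = 31866
  condensate cools 100→T: 14.1·4.18·(T − 100) = 58.94(T − 100)
  original water: 6395.4(T − 15.1)
6454.3 T = 31866 + 5893.8 + 96571 = 134330
T ≈ 20.81 °C (< 100 °C, so full condensation is consistent).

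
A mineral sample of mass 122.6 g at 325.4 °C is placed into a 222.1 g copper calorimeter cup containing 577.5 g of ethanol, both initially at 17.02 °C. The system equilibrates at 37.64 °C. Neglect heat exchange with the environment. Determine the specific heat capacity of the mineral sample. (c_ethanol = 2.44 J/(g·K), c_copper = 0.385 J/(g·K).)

c ≈ 0.874 J/(g·K)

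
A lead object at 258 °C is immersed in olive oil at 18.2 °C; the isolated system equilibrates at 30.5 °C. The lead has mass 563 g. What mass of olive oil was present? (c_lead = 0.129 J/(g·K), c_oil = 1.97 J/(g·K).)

Heat lost by the lead = heat gained by the oil:
563×0.129×(258 − 30.5) = m×1.97×(30.5 − 18.2)
24.23 m = 16523  ⇒  m ≈ 681.9 g

m ≈ 682 g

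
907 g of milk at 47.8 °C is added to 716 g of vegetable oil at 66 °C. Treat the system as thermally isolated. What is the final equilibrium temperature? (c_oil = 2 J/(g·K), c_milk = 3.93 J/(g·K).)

T_f ≈ 53.0 °C

T_f = Σ m_i c_i T_i / Σ m_i c_i:
T_f = (1432×66 + 3564.5×47.8) / (1432 + 3564.5)
    = 264896 / 4996.5 ≈ 53.02 °C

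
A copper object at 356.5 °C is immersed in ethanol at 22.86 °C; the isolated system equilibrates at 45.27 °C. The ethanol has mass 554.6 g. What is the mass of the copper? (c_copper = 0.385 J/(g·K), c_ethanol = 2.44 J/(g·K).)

m ≈ 253 g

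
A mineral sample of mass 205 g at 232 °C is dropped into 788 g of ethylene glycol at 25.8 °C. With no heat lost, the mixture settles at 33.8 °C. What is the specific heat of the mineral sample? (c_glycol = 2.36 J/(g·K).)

c ≈ 0.366 J/(g·K)

Energy conservation, ΣQ = 0:
205·c·(33.8 − 232) + 788·2.36·(33.8 − 25.8) = 0
-40631 c = -14877
c = -14877/-40631 ≈ 0.3662 J/(g·K)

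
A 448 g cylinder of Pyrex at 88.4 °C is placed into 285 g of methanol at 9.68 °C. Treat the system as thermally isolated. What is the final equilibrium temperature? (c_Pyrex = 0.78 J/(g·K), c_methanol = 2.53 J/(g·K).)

T_f ≈ 35.4 °C

Heat lost by the Pyrex equals heat gained by the methanol:
448×0.78×(88.4 − T) = 285×2.53×(T − 9.68)
349.44(88.4 − T) = 721.05(T − 9.68)
1070.5 T = 37870  ⇒  T ≈ 35.38 °C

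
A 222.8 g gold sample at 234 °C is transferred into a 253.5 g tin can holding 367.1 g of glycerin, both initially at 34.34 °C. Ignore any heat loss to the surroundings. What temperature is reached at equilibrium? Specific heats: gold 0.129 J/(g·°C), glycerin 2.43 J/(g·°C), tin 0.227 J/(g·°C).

Conservation of energy gives ΣQ = 0:
222.8*0.129*(T − 234) + 367.1*2.43*(T − 34.34) + 253.5*0.227*(T − 34.34) = 0
28.74(T − 234) + 892.05(T − 34.34) + 57.54(T − 34.34) = 0
(28.74 + 892.05 + 57.54) T = 28.74*234 + 892.05*34.34 + 57.54*34.34
T = 39335/978.34 ≈ 40.21 °C

T_f ≈ 40.2 °C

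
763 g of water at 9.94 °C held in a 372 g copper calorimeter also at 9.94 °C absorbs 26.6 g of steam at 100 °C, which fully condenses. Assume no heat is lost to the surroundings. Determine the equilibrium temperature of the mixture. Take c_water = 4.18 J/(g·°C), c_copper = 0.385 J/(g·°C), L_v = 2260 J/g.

T_f ≈ 30.3 °C

Net heat exchanged in the isolated system is zero:
condense steam: −26.6×2260 = −60116
  condensate cools 100→T: 26.6×4.18×(T − 100) = 111.19(T − 100)
  water warms: 763×4.18×(T − 9.94) = 3189.3(T − 9.94)
  copper cup: 372×0.385×(T − 9.94) = 143.22(T − 9.94)
3443.7 T = 60116 + 11119 + 33126 = 104360
T ≈ 30.30 °C (< 100 °C, so full condensation is consistent).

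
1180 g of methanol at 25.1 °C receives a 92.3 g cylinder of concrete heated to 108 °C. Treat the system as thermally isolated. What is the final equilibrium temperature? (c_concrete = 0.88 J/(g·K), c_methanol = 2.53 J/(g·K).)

T_f ≈ 27.3 °C

T_f is the heat-capacity-weighted average of the initial temperatures:
T_f = (81.22·108 + 2985.4·25.1) / (81.22 + 2985.4)
    = 83706 / 3066.6 ≈ 27.30 °C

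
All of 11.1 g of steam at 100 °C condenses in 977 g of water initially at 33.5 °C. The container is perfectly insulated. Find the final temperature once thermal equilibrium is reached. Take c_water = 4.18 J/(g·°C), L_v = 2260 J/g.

Energy balance with sensible and latent terms:
latent heat released on condensation: 11.1·2260 = 25086
  condensate cools 100→T: 11.1·4.18·(T − 100) = 46.4(T − 100)
  original water: 4083.9(T − 33.5)
4130.3 T = 25086 + 4639.8 + 136809 = 166535
T ≈ 40.32 °C, under the boiling point, so the assumption holds.

T_f ≈ 40.3 °C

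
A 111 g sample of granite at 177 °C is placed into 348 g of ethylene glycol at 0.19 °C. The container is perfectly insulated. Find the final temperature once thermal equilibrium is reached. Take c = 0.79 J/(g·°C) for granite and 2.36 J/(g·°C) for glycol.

T_f ≈ 17.2 °C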